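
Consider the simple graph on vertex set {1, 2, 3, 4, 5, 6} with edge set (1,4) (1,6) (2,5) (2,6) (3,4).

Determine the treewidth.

A width-1 tree decomposition is:
Bags: B1 = {3, 4}  B2 = {1, 4}  B3 = {1, 6}  B4 = {2, 6}  B5 = {2, 5}
Tree: B1–B2, B2–B3, B3–B4, B4–B5
Each bag holds 2 vertices, so the decomposition has width 1, which upper-bounds the treewidth. G has an edge, so its treewidth is at least 1. Combining the bounds, tw(G) = 1.

1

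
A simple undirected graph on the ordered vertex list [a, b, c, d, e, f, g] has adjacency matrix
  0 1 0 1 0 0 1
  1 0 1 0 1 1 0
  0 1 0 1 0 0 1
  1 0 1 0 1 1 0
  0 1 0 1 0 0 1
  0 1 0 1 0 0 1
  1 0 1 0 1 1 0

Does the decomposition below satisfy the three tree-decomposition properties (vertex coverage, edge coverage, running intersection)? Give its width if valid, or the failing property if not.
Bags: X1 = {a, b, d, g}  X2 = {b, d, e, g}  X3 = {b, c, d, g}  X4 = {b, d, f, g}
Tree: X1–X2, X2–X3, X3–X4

Yes; width 3.

Checking the three conditions: (i) the bags cover all of {a, b, c, d, e, f, g}; (ii) for each edge, some bag contains both endpoints; (iii) the bags containing any fixed vertex form a subtree. All hold, so the decomposition is valid with width 4 − 1 = 3.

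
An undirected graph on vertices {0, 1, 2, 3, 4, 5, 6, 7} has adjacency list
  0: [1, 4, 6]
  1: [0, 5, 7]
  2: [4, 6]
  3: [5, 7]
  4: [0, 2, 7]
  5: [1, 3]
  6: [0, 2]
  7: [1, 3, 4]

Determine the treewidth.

A width-2 tree decomposition is:
Bags: B1 = {0, 2, 6}  B2 = {0, 2, 4}  B3 = {0, 1, 4}  B4 = {1, 4, 7}  B5 = {1, 5, 7}  B6 = {3, 5, 7}
Tree: B1–B2, B2–B3, B3–B4, B4–B5, B5–B6
Each bag holds 3 vertices, so the decomposition has width 2, which upper-bounds the treewidth. Since 6–2–4–0–6 is a cycle in G, G is not acyclic. Forests are exactly the graphs of treewidth ≤ 1, so tw(G) ≥ 2. Combining the bounds, tw(G) = 2.

2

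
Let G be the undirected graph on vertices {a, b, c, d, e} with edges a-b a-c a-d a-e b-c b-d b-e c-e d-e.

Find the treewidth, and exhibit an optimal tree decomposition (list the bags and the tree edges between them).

Each bag holds 4 vertices, so the decomposition has width 3, which upper-bounds the treewidth. For the lower bound, the 4 vertices {a, b, d, e} are pairwise adjacent, and any tree decomposition puts a clique entirely inside one bag — forcing width ≥ 3. The upper and lower bounds meet at 3, so that is the treewidth.

Treewidth 3.
Bags: B1 = {a, b, d, e}  B2 = {a, b, c, e}
Tree: B1–B2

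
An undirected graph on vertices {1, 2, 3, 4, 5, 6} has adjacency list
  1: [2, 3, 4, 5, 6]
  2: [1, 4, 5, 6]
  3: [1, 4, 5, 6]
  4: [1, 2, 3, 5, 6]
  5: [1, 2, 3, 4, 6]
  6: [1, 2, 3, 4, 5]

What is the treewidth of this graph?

A width-4 tree decomposition is:
Bags: B1 = {1, 3, 4, 5, 6}  B2 = {1, 2, 4, 5, 6}
Tree: B1–B2
Each bag holds 5 vertices, so the decomposition has width 4, which upper-bounds the treewidth. Conversely, {1, 2, 4, 5, 6} is a clique of size 5, and the vertices of any clique must share a bag in every tree decomposition; so some bag has ≥ 5 vertices and tw(G) ≥ 4. Therefore the treewidth is 4.

4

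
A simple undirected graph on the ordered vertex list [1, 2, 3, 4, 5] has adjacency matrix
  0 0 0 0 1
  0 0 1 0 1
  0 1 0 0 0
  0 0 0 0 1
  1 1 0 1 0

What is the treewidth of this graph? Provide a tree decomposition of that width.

Treewidth 1.
One such decomposition:
Bags: B1 = {2, 5}  B2 = {4, 5}  B3 = {2, 3}  B4 = {1, 5}
Tree: B1–B2, B1–B3, B2–B4

Each bag holds 2 vertices, so the decomposition has width 1, which upper-bounds the treewidth. Any graph with an edge has treewidth ≥ 1, and G has the edge 2–5. The upper and lower bounds meet at 1, so that is the treewidth.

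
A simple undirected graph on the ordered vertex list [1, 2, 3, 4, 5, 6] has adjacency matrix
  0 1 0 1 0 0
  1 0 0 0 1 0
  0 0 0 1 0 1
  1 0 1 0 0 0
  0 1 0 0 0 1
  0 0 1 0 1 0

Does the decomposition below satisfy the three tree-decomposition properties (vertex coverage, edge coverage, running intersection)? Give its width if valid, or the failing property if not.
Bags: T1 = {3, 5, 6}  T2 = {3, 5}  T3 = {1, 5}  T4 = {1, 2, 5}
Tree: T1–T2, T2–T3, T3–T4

No — vertex 4 appears in no bag.

A tree decomposition must satisfy three properties: every vertex lies in some bag; for every edge, both endpoints lie together in some bag; and for every vertex, the bags containing it form a connected subtree. Here vertex 4 appears in no bag, so the decomposition is invalid.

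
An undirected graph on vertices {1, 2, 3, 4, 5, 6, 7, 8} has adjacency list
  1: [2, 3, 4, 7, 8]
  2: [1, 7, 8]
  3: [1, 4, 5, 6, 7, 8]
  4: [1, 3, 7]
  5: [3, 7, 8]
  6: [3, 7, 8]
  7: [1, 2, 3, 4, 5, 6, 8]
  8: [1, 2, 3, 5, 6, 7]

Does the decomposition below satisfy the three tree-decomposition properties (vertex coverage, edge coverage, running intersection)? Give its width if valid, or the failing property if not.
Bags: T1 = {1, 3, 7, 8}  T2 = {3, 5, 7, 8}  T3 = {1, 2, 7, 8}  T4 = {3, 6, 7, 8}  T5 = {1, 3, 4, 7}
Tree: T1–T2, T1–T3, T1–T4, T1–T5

Yes; width 3.

Checking the three conditions: (i) the bags cover all of {1, 2, 3, 4, 5, 6, 7, 8}; (ii) for each edge, some bag contains both endpoints; (iii) the bags containing any fixed vertex form a subtree. All hold, so the decomposition is valid with width 4 − 1 = 3.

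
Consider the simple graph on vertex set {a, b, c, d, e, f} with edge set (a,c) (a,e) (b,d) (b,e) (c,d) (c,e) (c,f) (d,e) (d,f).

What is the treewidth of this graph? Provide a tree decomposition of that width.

Each bag holds 3 vertices, so the decomposition has width 2, which upper-bounds the treewidth. For the lower bound, the 3 vertices {c, d, e} are pairwise adjacent, and any tree decomposition puts a clique entirely inside one bag — forcing width ≥ 2. Hence tw(G) = 2 exactly.

Treewidth 2.
Bags: B1 = {c, d, e}  B2 = {a, c, e}  B3 = {c, d, f}  B4 = {b, d, e}
Tree: B1–B2, B1–B3, B1–B4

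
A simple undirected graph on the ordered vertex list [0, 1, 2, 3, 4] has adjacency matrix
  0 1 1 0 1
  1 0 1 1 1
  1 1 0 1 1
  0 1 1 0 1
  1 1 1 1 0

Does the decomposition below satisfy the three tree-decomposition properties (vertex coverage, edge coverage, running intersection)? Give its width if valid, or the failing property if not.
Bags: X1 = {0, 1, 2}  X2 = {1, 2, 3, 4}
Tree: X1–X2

No — edge (4,0) lies in no bag.

A tree decomposition must satisfy three properties: every vertex lies in some bag; for every edge, both endpoints lie together in some bag; and for every vertex, the bags containing it form a connected subtree. Here edge (4,0) lies in no bag, so the decomposition is invalid.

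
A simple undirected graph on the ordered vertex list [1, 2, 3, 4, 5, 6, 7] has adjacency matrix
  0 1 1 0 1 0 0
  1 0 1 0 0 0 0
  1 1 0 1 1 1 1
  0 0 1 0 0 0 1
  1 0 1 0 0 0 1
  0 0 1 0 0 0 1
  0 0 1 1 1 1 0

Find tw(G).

2

A width-2 tree decomposition is:
Bags: B1 = {1, 3, 5}  B2 = {3, 5, 7}  B3 = {3, 4, 7}  B4 = {1, 2, 3}  B5 = {3, 6, 7}
Tree: B1–B2, B2–B3, B1–B4, B2–B5
The largest bag has 3 vertices, giving width 2; this decomposition certifies tw(G) ≤ 2. Conversely, {1, 2, 3} is a clique of size 3, and the vertices of any clique must share a bag in every tree decomposition; so some bag has ≥ 3 vertices and tw(G) ≥ 2. Therefore the treewidth is 2.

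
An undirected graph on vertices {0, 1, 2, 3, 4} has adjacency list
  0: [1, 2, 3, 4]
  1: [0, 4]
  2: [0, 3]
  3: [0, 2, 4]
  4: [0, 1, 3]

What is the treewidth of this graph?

A width-2 tree decomposition is:
Bags: B1 = {0, 1, 4}  B2 = {0, 3, 4}  B3 = {0, 2, 3}
Tree: B1–B2, B2–B3
The largest bag has 3 vertices, giving width 2; this decomposition certifies tw(G) ≤ 2. For the lower bound, the 3 vertices {0, 1, 4} are pairwise adjacent, and any tree decomposition puts a clique entirely inside one bag — forcing width ≥ 2. The upper and lower bounds meet at 2, so that is the treewidth.

2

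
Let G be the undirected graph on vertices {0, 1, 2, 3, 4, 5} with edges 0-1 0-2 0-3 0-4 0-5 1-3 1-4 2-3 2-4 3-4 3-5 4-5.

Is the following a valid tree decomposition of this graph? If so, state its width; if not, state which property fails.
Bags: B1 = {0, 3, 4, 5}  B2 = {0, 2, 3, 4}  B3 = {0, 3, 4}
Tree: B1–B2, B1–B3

A tree decomposition must satisfy three properties: every vertex lies in some bag; for every edge, both endpoints lie together in some bag; and for every vertex, the bags containing it form a connected subtree. Here vertex 1 appears in no bag, so the decomposition is invalid.

No — vertex 1 appears in no bag.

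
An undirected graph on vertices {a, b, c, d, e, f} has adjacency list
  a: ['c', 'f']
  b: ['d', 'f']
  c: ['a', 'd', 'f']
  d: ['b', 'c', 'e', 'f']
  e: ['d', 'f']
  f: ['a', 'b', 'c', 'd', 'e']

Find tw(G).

2

A width-2 tree decomposition is:
Bags: B1 = {c, d, f}  B2 = {b, d, f}  B3 = {a, c, f}  B4 = {d, e, f}
Tree: B1–B2, B1–B3, B2–B4
Each bag holds 3 vertices, so the decomposition has width 2, which upper-bounds the treewidth. Conversely, {d, e, f} is a clique of size 3, and the vertices of any clique must share a bag in every tree decomposition; so some bag has ≥ 3 vertices and tw(G) ≥ 2. Therefore the treewidth is 2.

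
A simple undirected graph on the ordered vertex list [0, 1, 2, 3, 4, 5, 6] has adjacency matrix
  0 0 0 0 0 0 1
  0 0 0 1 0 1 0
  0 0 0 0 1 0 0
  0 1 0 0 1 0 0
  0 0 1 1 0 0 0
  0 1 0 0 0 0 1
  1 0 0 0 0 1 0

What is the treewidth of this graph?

A width-1 tree decomposition is:
Bags: B1 = {2, 4}  B2 = {3, 4}  B3 = {1, 3}  B4 = {1, 5}  B5 = {5, 6}  B6 = {0, 6}
Tree: B1–B2, B2–B3, B3–B4, B4–B5, B5–B6
Each bag holds 2 vertices, so the decomposition has width 1, which upper-bounds the treewidth. Since G has at least one edge (e.g. 2–4), it is not an edgeless graph, so tw(G) ≥ 1. Combining the bounds, tw(G) = 1.

1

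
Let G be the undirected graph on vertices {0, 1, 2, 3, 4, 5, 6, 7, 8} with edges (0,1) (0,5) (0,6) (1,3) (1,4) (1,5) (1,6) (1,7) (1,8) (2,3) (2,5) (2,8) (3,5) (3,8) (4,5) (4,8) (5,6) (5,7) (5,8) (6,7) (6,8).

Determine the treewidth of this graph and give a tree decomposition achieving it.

Each bag holds 4 vertices, so the decomposition has width 3, which upper-bounds the treewidth. Conversely, {1, 3, 5, 8} is a clique of size 4, and the vertices of any clique must share a bag in every tree decomposition; so some bag has ≥ 4 vertices and tw(G) ≥ 3. Therefore the treewidth is 3.

Treewidth 3.
One optimal decomposition is:
Bags: B1 = {1, 5, 6, 8}  B2 = {1, 3, 5, 8}  B3 = {1, 5, 6, 7}  B4 = {1, 4, 5, 8}  B5 = {2, 3, 5, 8}  B6 = {0, 1, 5, 6}
Tree: B1–B2, B1–B3, B1–B4, B2–B5, B1–B6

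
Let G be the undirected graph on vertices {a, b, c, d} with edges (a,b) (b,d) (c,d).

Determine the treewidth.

A width-1 tree decomposition is:
Bags: B1 = {c, d}  B2 = {b, d}  B3 = {a, b}
Tree: B1–B2, B2–B3
Every bag has size at most 2, so the width is 2 − 1 = 1 and tw(G) ≤ 1. G has an edge, so its treewidth is at least 1. Hence tw(G) = 1 exactly.

1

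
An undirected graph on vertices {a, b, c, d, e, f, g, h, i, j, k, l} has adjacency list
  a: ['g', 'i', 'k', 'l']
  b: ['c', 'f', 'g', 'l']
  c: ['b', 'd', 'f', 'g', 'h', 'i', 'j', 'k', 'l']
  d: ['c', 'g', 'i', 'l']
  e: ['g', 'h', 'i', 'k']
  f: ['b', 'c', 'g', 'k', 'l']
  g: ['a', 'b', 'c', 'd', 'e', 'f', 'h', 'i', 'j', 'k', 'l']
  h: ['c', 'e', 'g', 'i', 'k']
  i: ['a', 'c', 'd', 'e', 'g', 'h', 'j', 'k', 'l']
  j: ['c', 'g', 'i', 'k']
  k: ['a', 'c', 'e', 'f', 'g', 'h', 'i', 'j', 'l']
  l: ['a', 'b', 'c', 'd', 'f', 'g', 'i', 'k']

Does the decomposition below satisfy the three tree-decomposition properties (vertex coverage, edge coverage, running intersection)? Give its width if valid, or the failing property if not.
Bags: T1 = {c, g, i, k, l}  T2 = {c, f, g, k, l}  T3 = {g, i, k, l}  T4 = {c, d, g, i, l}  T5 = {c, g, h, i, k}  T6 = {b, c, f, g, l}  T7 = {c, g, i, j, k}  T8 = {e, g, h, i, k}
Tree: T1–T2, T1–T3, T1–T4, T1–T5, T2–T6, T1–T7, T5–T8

A tree decomposition must satisfy three properties: every vertex lies in some bag; for every edge, both endpoints lie together in some bag; and for every vertex, the bags containing it form a connected subtree. Here vertex a appears in no bag, so the decomposition is invalid.

No — vertex a appears in no bag.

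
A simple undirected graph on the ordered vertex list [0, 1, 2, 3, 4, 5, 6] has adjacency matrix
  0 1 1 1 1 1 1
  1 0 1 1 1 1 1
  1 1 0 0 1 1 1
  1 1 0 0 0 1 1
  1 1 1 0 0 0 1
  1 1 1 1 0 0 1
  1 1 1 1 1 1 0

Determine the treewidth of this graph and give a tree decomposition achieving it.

Treewidth 4.
One such decomposition:
Bags: B1 = {0, 1, 3, 5, 6}  B2 = {0, 1, 2, 5, 6}  B3 = {0, 1, 2, 4, 6}
Tree: B1–B2, B2–B3

Every bag has size at most 5, so the width is 5 − 1 = 4 and tw(G) ≤ 4. For the lower bound, the 5 vertices {0, 1, 2, 4, 6} are pairwise adjacent, and any tree decomposition puts a clique entirely inside one bag — forcing width ≥ 4. Therefore the treewidth is 4.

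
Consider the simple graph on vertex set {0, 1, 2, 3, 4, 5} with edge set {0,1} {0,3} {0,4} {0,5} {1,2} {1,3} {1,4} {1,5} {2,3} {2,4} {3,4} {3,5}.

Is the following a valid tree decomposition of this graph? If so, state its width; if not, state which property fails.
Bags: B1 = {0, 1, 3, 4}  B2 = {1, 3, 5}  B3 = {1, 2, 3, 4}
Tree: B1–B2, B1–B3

No — edge (0,5) lies in no bag.

A tree decomposition must satisfy three properties: every vertex lies in some bag; for every edge, both endpoints lie together in some bag; and for every vertex, the bags containing it form a connected subtree. Here edge (0,5) lies in no bag, so the decomposition is invalid.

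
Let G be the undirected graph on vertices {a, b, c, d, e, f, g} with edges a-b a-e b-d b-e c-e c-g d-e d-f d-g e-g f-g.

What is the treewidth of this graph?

A width-2 tree decomposition is:
Bags: B1 = {b, d, e}  B2 = {d, e, g}  B3 = {d, f, g}  B4 = {a, b, e}  B5 = {c, e, g}
Tree: B1–B2, B2–B3, B1–B4, B2–B5
Every bag has size at most 3, so the width is 3 − 1 = 2 and tw(G) ≤ 2. For the lower bound, the 3 vertices {d, e, g} are pairwise adjacent, and any tree decomposition puts a clique entirely inside one bag — forcing width ≥ 2. Combining the bounds, tw(G) = 2.

2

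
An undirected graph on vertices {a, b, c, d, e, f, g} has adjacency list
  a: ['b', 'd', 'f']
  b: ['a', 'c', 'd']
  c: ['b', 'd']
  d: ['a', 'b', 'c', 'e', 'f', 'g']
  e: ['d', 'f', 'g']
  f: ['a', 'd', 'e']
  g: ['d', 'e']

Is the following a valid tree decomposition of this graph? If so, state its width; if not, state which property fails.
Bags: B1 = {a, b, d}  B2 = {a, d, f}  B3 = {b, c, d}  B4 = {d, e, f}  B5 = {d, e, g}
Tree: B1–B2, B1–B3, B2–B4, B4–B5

Checking the three conditions: (i) the bags cover all of {a, b, c, d, e, f, g}; (ii) for each edge, some bag contains both endpoints; (iii) the bags containing any fixed vertex form a subtree. All hold, so the decomposition is valid with width 3 − 1 = 2.

Yes; width 2.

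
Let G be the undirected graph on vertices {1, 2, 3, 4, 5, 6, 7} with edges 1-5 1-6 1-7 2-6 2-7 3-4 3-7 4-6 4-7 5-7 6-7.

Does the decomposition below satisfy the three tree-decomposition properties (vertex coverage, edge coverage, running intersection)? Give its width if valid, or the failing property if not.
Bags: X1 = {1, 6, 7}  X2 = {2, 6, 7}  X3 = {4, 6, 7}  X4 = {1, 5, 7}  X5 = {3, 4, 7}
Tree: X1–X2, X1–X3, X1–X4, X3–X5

Vertex coverage: the bags together contain {1, 2, 3, 4, 5, 6, 7}, the full vertex set. Edge coverage: each edge of G has both endpoints in at least one bag. Running intersection: for every vertex, the bags containing it form a connected subtree. All three properties hold, so this is a valid tree decomposition of width max|bag| − 1 = 2, and hence tw(G) ≤ 2.

Yes; width 2.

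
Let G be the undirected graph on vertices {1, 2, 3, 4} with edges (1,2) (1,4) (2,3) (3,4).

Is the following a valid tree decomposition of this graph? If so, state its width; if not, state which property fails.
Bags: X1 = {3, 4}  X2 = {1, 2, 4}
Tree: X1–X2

No — edge (2,3) lies in no bag.

A tree decomposition must satisfy three properties: every vertex lies in some bag; for every edge, both endpoints lie together in some bag; and for every vertex, the bags containing it form a connected subtree. Here edge (2,3) lies in no bag, so the decomposition is invalid.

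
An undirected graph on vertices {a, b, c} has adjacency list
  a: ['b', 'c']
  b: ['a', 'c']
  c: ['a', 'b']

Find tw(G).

2

A width-2 tree decomposition is:
Bags: B1 = {a, b, c}
Tree: (single bag)
A single bag containing all 3 vertices is trivially a valid decomposition of width 2. For the lower bound, the 3 vertices {a, b, c} are pairwise adjacent, and any tree decomposition puts a clique entirely inside one bag — forcing width ≥ 2. Combining the bounds, tw(G) = 2.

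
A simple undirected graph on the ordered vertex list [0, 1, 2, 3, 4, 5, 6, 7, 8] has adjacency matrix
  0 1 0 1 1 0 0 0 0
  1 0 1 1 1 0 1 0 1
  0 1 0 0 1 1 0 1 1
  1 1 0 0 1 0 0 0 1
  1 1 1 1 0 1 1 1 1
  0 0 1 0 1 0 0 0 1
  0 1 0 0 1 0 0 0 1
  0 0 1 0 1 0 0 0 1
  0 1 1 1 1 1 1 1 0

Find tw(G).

A width-3 tree decomposition is:
Bags: B1 = {1, 3, 4, 8}  B2 = {1, 2, 4, 8}  B3 = {0, 1, 3, 4}  B4 = {2, 4, 5, 8}  B5 = {2, 4, 7, 8}  B6 = {1, 4, 6, 8}
Tree: B1–B2, B1–B3, B2–B4, B4–B5, B2–B6
The largest bag has 4 vertices, giving width 3; this decomposition certifies tw(G) ≤ 3. On the other hand G contains the 4-clique {0, 1, 3, 4}. A clique must lie in a single bag of any decomposition, so no decomposition can have width below 3. The upper and lower bounds meet at 3, so that is the treewidth.

3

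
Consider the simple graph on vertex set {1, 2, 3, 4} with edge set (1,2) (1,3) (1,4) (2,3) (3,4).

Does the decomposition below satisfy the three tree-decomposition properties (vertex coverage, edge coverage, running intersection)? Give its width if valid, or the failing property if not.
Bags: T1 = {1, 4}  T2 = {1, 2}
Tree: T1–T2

A tree decomposition must satisfy three properties: every vertex lies in some bag; for every edge, both endpoints lie together in some bag; and for every vertex, the bags containing it form a connected subtree. Here vertex 3 appears in no bag, so the decomposition is invalid.

No — vertex 3 appears in no bag.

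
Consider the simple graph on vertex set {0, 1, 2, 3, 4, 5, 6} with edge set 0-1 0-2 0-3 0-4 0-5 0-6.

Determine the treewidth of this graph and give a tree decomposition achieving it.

Treewidth 1.
One such decomposition:
Bags: B1 = {0, 3}  B2 = {0, 2}  B3 = {0, 4}  B4 = {0, 5}  B5 = {0, 1}  B6 = {0, 6}
Tree: B1–B2, B1–B3, B2–B4, B1–B5, B1–B6

Every bag has size at most 2, so the width is 2 − 1 = 1 and tw(G) ≤ 1. G has an edge, so its treewidth is at least 1. Hence tw(G) = 1 exactly.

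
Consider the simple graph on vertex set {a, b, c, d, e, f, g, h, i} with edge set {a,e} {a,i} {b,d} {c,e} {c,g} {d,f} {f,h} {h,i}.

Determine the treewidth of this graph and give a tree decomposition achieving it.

Treewidth 1.
Bags: B1 = {b, d}  B2 = {d, f}  B3 = {f, h}  B4 = {h, i}  B5 = {a, i}  B6 = {a, e}  B7 = {c, e}  B8 = {c, g}
Tree: B1–B2, B2–B3, B3–B4, B4–B5, B5–B6, B6–B7, B7–B8

Every bag has size at most 2, so the width is 2 − 1 = 1 and tw(G) ≤ 1. G has an edge, so its treewidth is at least 1. Hence tw(G) = 1 exactly.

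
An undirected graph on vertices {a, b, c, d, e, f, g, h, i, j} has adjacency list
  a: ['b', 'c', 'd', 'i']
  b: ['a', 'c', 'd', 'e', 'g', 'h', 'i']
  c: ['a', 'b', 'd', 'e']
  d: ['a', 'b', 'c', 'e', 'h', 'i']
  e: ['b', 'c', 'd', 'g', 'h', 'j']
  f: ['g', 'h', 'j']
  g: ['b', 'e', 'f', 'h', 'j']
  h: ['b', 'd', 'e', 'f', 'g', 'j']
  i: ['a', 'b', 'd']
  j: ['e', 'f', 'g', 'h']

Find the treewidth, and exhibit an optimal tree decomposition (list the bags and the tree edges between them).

The largest bag has 4 vertices, giving width 3; this decomposition certifies tw(G) ≤ 3. On the other hand G contains the 4-clique {e, g, h, j}. A clique must lie in a single bag of any decomposition, so no decomposition can have width below 3. Hence tw(G) = 3 exactly.

Treewidth 3.
One such decomposition:
Bags: B1 = {a, b, c, d}  B2 = {b, c, d, e}  B3 = {a, b, d, i}  B4 = {b, d, e, h}  B5 = {b, e, g, h}  B6 = {e, g, h, j}  B7 = {f, g, h, j}
Tree: B1–B2, B1–B3, B2–B4, B4–B5, B5–B6, B6–B7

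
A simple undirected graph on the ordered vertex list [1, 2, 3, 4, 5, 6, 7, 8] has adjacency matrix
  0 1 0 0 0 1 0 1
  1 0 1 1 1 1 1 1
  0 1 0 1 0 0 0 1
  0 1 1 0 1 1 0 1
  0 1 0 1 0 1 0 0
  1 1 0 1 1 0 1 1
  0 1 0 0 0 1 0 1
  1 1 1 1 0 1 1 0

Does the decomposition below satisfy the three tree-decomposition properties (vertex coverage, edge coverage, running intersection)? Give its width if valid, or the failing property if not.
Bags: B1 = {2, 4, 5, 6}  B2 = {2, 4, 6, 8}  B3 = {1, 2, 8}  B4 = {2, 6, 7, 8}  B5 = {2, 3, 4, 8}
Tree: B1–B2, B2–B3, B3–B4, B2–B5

A tree decomposition must satisfy three properties: every vertex lies in some bag; for every edge, both endpoints lie together in some bag; and for every vertex, the bags containing it form a connected subtree. Here edge (6,1) lies in no bag, so the decomposition is invalid.

No — edge (6,1) lies in no bag.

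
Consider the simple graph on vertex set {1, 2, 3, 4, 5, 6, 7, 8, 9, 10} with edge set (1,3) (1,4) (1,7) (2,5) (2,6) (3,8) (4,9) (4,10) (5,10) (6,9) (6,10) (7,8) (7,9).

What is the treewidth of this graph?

A width-2 tree decomposition is:
Bags: B1 = {1, 3, 8}  B2 = {1, 7, 8}  B3 = {1, 4, 7}  B4 = {4, 7, 9}  B5 = {4, 9, 10}  B6 = {6, 9, 10}  B7 = {5, 6, 10}  B8 = {2, 5, 6}
Tree: B1–B2, B2–B3, B3–B4, B4–B5, B5–B6, B6–B7, B7–B8
Each bag holds 3 vertices, so the decomposition has width 2, which upper-bounds the treewidth. The edges 3–8–7–1–3 form a cycle, so G is not a tree and its treewidth is at least 2. Hence tw(G) = 2 exactly.

2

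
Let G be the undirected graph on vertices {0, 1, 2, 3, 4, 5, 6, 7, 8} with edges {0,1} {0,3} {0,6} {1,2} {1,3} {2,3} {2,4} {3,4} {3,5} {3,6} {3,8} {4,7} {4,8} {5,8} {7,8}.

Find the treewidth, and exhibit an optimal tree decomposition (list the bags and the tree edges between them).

Every bag has size at most 3, so the width is 3 − 1 = 2 and tw(G) ≤ 2. On the other hand G contains the 3-clique {0, 1, 3}. A clique must lie in a single bag of any decomposition, so no decomposition can have width below 2. Hence tw(G) = 2 exactly.

Treewidth 2.
Bags: B1 = {1, 2, 3}  B2 = {2, 3, 4}  B3 = {3, 4, 8}  B4 = {4, 7, 8}  B5 = {0, 1, 3}  B6 = {0, 3, 6}  B7 = {3, 5, 8}
Tree: B1–B2, B2–B3, B3–B4, B1–B5, B5–B6, B3–B7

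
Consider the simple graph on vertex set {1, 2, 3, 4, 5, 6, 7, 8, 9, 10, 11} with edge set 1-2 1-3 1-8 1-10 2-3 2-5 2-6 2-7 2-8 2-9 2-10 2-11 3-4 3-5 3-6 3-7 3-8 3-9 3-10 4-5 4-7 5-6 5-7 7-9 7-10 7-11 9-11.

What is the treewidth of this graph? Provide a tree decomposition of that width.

The largest bag has 4 vertices, giving width 3; this decomposition certifies tw(G) ≤ 3. On the other hand G contains the 4-clique {2, 7, 9, 11}. A clique must lie in a single bag of any decomposition, so no decomposition can have width below 3. Combining the bounds, tw(G) = 3.

Treewidth 3.
One optimal decomposition is:
Bags: B1 = {1, 2, 3, 10}  B2 = {1, 2, 3, 8}  B3 = {2, 3, 7, 10}  B4 = {2, 3, 7, 9}  B5 = {2, 7, 9, 11}  B6 = {2, 3, 5, 7}  B7 = {2, 3, 5, 6}  B8 = {3, 4, 5, 7}
Tree: B1–B2, B1–B3, B3–B4, B4–B5, B4–B6, B6–B7, B6–B8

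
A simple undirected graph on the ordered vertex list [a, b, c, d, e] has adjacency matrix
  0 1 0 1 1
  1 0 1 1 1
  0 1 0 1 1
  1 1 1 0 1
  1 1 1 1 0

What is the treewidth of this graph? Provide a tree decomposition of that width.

Treewidth 3.
Bags: B1 = {a, b, d, e}  B2 = {b, c, d, e}
Tree: B1–B2

Each bag holds 4 vertices, so the decomposition has width 3, which upper-bounds the treewidth. Conversely, {b, c, d, e} is a clique of size 4, and the vertices of any clique must share a bag in every tree decomposition; so some bag has ≥ 4 vertices and tw(G) ≥ 3. The upper and lower bounds meet at 3, so that is the treewidth.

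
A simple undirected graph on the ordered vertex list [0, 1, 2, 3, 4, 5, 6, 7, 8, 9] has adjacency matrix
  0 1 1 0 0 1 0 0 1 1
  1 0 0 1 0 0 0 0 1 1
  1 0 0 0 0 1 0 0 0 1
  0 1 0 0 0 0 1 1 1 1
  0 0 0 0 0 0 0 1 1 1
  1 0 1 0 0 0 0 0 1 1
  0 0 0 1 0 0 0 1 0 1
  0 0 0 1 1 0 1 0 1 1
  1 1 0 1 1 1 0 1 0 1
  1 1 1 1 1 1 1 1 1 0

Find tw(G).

A width-3 tree decomposition is:
Bags: B1 = {3, 7, 8, 9}  B2 = {3, 6, 7, 9}  B3 = {1, 3, 8, 9}  B4 = {0, 1, 8, 9}  B5 = {0, 5, 8, 9}  B6 = {0, 2, 5, 9}  B7 = {4, 7, 8, 9}
Tree: B1–B2, B1–B3, B3–B4, B4–B5, B5–B6, B1–B7
Every bag has size at most 4, so the width is 4 − 1 = 3 and tw(G) ≤ 3. Conversely, {0, 1, 8, 9} is a clique of size 4, and the vertices of any clique must share a bag in every tree decomposition; so some bag has ≥ 4 vertices and tw(G) ≥ 3. Hence tw(G) = 3 exactly.

3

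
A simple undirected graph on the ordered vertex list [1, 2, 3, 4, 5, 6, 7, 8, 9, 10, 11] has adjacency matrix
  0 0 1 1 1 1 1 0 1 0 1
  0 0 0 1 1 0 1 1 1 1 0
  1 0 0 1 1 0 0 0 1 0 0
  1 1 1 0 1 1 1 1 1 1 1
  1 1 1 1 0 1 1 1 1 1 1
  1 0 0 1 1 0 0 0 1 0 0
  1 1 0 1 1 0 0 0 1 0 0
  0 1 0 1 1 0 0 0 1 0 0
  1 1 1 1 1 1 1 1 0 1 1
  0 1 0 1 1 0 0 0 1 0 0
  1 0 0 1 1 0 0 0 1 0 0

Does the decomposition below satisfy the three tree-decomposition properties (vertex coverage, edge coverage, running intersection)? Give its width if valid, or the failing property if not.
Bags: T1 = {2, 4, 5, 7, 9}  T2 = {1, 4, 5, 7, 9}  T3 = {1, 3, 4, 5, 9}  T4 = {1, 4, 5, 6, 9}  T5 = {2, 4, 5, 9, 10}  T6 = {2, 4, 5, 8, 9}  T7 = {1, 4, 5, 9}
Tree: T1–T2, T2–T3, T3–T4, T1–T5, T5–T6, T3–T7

A tree decomposition must satisfy three properties: every vertex lies in some bag; for every edge, both endpoints lie together in some bag; and for every vertex, the bags containing it form a connected subtree. Here vertex 11 appears in no bag, so the decomposition is invalid.

No — vertex 11 appears in no bag.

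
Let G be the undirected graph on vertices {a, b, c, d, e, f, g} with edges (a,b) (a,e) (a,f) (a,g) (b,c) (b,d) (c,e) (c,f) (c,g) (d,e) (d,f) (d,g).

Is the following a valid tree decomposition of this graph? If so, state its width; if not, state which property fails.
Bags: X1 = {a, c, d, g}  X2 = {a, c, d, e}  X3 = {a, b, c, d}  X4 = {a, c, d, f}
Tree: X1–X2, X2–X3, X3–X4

Every vertex of G appears in some bag (union = {a, b, c, d, e, f, g}); every edge is covered by a bag; and for each vertex v the set of bags containing v is connected in the bag tree. The decomposition is therefore valid. The largest bag has 4 vertices, so the width is 3.

Yes; width 3.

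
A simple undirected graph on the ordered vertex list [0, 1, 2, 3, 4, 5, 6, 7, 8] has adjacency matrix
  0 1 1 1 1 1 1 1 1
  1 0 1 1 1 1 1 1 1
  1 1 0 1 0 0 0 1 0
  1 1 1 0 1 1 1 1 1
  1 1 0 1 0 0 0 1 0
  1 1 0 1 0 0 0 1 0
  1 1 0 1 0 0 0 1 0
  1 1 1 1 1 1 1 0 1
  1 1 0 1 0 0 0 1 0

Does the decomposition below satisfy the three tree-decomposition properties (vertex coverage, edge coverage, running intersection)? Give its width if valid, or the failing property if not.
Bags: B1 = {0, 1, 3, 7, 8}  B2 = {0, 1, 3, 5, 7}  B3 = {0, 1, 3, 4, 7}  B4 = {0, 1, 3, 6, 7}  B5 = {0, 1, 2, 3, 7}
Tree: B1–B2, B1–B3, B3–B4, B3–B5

Yes; width 4.

Checking the three conditions: (i) the bags cover all of {0, 1, 2, 3, 4, 5, 6, 7, 8}; (ii) for each edge, some bag contains both endpoints; (iii) the bags containing any fixed vertex form a subtree. All hold, so the decomposition is valid with width 5 − 1 = 4.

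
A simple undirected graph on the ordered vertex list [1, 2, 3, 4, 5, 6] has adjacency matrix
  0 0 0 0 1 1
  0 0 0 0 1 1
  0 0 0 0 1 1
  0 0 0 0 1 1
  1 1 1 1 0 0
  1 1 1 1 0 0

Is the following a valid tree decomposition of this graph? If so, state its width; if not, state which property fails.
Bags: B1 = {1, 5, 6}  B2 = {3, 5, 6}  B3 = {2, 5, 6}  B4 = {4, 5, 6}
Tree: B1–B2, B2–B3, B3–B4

Checking the three conditions: (i) the bags cover all of {1, 2, 3, 4, 5, 6}; (ii) for each edge, some bag contains both endpoints; (iii) the bags containing any fixed vertex form a subtree. All hold, so the decomposition is valid with width 3 − 1 = 2.

Yes; width 2.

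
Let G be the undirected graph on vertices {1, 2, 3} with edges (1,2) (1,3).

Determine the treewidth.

A width-1 tree decomposition is:
Bags: B1 = {1, 3}  B2 = {1, 2}
Tree: B1–B2
The largest bag has 2 vertices, giving width 1; this decomposition certifies tw(G) ≤ 1. G has an edge, so its treewidth is at least 1. Therefore the treewidth is 1.

1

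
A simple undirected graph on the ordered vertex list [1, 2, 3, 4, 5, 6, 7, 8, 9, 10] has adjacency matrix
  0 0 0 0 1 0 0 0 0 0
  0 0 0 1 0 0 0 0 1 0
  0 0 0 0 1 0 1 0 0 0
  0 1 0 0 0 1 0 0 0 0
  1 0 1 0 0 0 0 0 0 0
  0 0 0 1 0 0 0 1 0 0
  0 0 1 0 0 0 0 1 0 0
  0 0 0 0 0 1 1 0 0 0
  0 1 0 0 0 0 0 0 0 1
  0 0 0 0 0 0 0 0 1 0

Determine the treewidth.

1

A width-1 tree decomposition is:
Bags: B1 = {9, 10}  B2 = {2, 9}  B3 = {2, 4}  B4 = {4, 6}  B5 = {6, 8}  B6 = {7, 8}  B7 = {3, 7}  B8 = {3, 5}  B9 = {1, 5}
Tree: B1–B2, B2–B3, B3–B4, B4–B5, B5–B6, B6–B7, B7–B8, B8–B9
The largest bag has 2 vertices, giving width 1; this decomposition certifies tw(G) ≤ 1. Since G has at least one edge (e.g. 10–9), it is not an edgeless graph, so tw(G) ≥ 1. Therefore the treewidth is 1.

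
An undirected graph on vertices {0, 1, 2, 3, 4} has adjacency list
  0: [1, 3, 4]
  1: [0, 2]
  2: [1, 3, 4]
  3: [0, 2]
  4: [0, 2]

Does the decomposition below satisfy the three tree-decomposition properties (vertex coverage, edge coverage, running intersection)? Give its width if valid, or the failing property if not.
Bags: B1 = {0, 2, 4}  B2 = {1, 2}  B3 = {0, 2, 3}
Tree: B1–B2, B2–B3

A tree decomposition must satisfy three properties: every vertex lies in some bag; for every edge, both endpoints lie together in some bag; and for every vertex, the bags containing it form a connected subtree. Here edge (0,1) lies in no bag, so the decomposition is invalid.

No — edge (0,1) lies in no bag.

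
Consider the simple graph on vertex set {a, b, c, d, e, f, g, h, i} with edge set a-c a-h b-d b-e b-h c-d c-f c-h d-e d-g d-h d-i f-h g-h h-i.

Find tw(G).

2

A width-2 tree decomposition is:
Bags: B1 = {b, d, h}  B2 = {b, d, e}  B3 = {d, g, h}  B4 = {c, d, h}  B5 = {a, c, h}  B6 = {d, h, i}  B7 = {c, f, h}
Tree: B1–B2, B1–B3, B1–B4, B4–B5, B4–B6, B5–B7
Each bag holds 3 vertices, so the decomposition has width 2, which upper-bounds the treewidth. For the lower bound, the 3 vertices {b, d, e} are pairwise adjacent, and any tree decomposition puts a clique entirely inside one bag — forcing width ≥ 2. Therefore the treewidth is 2.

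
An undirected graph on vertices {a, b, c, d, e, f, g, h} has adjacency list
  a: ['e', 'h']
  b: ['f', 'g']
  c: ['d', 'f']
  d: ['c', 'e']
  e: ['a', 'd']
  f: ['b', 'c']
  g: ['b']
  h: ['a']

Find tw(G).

A width-1 tree decomposition is:
Bags: B1 = {b, g}  B2 = {b, f}  B3 = {c, f}  B4 = {c, d}  B5 = {d, e}  B6 = {a, e}  B7 = {a, h}
Tree: B1–B2, B2–B3, B3–B4, B4–B5, B5–B6, B6–B7
Each bag holds 2 vertices, so the decomposition has width 1, which upper-bounds the treewidth. Any graph with an edge has treewidth ≥ 1, and G has the edge g–b. Combining the bounds, tw(G) = 1.

1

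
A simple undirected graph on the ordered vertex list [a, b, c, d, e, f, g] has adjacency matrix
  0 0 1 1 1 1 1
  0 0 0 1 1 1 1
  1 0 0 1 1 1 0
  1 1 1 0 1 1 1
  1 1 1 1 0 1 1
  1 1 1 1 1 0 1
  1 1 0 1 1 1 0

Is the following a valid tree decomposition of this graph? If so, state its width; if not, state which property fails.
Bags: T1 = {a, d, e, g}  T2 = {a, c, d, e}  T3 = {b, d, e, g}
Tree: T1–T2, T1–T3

No — vertex f appears in no bag.

A tree decomposition must satisfy three properties: every vertex lies in some bag; for every edge, both endpoints lie together in some bag; and for every vertex, the bags containing it form a connected subtree. Here vertex f appears in no bag, so the decomposition is invalid.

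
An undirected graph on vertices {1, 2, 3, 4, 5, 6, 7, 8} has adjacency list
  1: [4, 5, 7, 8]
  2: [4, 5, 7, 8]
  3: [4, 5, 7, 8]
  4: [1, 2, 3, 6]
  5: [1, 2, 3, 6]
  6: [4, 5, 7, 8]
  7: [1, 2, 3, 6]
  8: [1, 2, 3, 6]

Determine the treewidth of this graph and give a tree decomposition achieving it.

The largest bag has 5 vertices, giving width 4; this decomposition certifies tw(G) ≤ 4. For the lower bound: the 5 vertex sets {2,7}, {3,4}, {1,8}, {6}, {5} are disjoint, each induces a connected subgraph, and every pair is joined by at least one edge of G. Contracting each set to a single vertex therefore yields K_{5} as a minor, and since treewidth is minor-monotone, tw(G) ≥ tw(K_{5}) = 4. Therefore the treewidth is 4.

Treewidth 4.
One such decomposition:
Bags: B1 = {1, 2, 3, 6, 7}  B2 = {1, 2, 3, 4, 6}  B3 = {1, 2, 3, 6, 8}  B4 = {1, 2, 3, 5, 6}
Tree: B1–B2, B2–B3, B3–B4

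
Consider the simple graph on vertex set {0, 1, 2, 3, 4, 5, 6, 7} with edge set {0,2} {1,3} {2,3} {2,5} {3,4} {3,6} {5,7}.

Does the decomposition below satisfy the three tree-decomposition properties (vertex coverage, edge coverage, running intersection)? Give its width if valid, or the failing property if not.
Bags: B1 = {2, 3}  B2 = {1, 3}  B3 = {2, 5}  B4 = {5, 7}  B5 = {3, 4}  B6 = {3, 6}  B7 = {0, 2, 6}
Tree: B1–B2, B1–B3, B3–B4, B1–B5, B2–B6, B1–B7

No — bags containing vertex 6 are not connected in the tree.

A tree decomposition must satisfy three properties: every vertex lies in some bag; for every edge, both endpoints lie together in some bag; and for every vertex, the bags containing it form a connected subtree. Here bags containing vertex 6 are not connected in the tree, so the decomposition is invalid.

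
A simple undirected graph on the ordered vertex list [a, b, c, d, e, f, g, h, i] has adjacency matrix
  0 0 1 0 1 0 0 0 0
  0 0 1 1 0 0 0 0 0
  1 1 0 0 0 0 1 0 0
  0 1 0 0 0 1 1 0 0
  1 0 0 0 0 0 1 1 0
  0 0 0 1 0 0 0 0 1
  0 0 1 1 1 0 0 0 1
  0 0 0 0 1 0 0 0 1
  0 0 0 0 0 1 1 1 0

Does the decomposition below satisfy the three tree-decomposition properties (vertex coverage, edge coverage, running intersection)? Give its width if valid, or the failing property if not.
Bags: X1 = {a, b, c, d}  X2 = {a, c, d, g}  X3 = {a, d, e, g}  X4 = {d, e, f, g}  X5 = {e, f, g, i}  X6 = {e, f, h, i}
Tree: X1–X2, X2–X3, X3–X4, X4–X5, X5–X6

Vertex coverage: the bags together contain {a, b, c, d, e, f, g, h, i}, the full vertex set. Edge coverage: each edge of G has both endpoints in at least one bag. Running intersection: for every vertex, the bags containing it form a connected subtree. All three properties hold, so this is a valid tree decomposition of width max|bag| − 1 = 3, and hence tw(G) ≤ 3.

Yes; width 3.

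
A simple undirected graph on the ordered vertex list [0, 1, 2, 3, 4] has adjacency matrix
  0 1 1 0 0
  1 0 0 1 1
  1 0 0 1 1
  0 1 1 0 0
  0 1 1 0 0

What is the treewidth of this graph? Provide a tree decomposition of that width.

Each bag holds 3 vertices, so the decomposition has width 2, which upper-bounds the treewidth. For the lower bound, G contains the cycle 1–4–2–0–1, so G is not a forest; only forests have treewidth ≤ 1, hence tw(G) ≥ 2. Hence tw(G) = 2 exactly.

Treewidth 2.
Bags: B1 = {1, 2, 4}  B2 = {0, 1, 2}  B3 = {1, 2, 3}
Tree: B1–B2, B2–B3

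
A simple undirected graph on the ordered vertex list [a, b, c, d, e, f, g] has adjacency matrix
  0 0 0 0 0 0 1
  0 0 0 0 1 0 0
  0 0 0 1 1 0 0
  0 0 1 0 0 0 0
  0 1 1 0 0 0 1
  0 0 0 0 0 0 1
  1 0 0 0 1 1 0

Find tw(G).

A width-1 tree decomposition is:
Bags: B1 = {e, g}  B2 = {c, e}  B3 = {c, d}  B4 = {f, g}  B5 = {b, e}  B6 = {a, g}
Tree: B1–B2, B2–B3, B1–B4, B2–B5, B4–B6
Each bag holds 2 vertices, so the decomposition has width 1, which upper-bounds the treewidth. Any graph with an edge has treewidth ≥ 1, and G has the edge e–g. Therefore the treewidth is 1.

1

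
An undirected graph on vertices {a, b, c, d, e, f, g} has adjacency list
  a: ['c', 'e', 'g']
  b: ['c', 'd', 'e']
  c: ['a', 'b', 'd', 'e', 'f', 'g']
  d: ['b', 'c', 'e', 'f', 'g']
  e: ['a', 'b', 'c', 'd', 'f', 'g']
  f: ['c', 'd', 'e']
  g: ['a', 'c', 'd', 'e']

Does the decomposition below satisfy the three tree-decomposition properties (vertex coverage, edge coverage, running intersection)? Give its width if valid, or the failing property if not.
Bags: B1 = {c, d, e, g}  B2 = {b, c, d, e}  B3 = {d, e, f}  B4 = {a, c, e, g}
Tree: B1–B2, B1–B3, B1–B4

No — edge (c,f) lies in no bag.

A tree decomposition must satisfy three properties: every vertex lies in some bag; for every edge, both endpoints lie together in some bag; and for every vertex, the bags containing it form a connected subtree. Here edge (c,f) lies in no bag, so the decomposition is invalid.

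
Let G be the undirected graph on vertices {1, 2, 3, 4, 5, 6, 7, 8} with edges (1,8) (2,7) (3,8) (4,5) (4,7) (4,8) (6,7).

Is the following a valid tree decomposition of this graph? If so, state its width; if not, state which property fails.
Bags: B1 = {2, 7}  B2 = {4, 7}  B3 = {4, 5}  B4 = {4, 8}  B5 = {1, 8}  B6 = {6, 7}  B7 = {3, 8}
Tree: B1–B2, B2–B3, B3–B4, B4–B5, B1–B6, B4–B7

Yes; width 1.

Vertex coverage: the bags together contain {1, 2, 3, 4, 5, 6, 7, 8}, the full vertex set. Edge coverage: each edge of G has both endpoints in at least one bag. Running intersection: for every vertex, the bags containing it form a connected subtree. All three properties hold, so this is a valid tree decomposition of width max|bag| − 1 = 1, and hence tw(G) ≤ 1.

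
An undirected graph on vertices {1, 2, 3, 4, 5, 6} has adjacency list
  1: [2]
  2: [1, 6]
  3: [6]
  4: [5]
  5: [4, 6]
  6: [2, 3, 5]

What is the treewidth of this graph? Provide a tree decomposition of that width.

Each bag holds 2 vertices, so the decomposition has width 1, which upper-bounds the treewidth. Since G has at least one edge (e.g. 6–5), it is not an edgeless graph, so tw(G) ≥ 1. The upper and lower bounds meet at 1, so that is the treewidth.

Treewidth 1.
One optimal decomposition is:
Bags: B1 = {5, 6}  B2 = {4, 5}  B3 = {2, 6}  B4 = {3, 6}  B5 = {1, 2}
Tree: B1–B2, B1–B3, B1–B4, B3–B5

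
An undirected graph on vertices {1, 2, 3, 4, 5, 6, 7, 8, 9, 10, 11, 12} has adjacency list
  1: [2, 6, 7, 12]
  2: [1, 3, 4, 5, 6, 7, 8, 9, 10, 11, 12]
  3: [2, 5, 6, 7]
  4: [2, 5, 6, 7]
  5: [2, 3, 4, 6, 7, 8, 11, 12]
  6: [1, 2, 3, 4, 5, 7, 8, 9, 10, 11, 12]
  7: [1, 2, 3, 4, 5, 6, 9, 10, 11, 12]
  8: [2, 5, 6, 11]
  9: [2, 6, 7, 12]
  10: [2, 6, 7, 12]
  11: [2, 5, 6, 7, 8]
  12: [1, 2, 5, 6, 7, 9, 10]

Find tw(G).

4

A width-4 tree decomposition is:
Bags: B1 = {2, 5, 6, 7, 11}  B2 = {2, 3, 5, 6, 7}  B3 = {2, 5, 6, 8, 11}  B4 = {2, 5, 6, 7, 12}  B5 = {2, 4, 5, 6, 7}  B6 = {2, 6, 7, 9, 12}  B7 = {2, 6, 7, 10, 12}  B8 = {1, 2, 6, 7, 12}
Tree: B1–B2, B1–B3, B1–B4, B1–B5, B4–B6, B4–B7, B6–B8
The largest bag has 5 vertices, giving width 4; this decomposition certifies tw(G) ≤ 4. For the lower bound, the 5 vertices {2, 5, 6, 8, 11} are pairwise adjacent, and any tree decomposition puts a clique entirely inside one bag — forcing width ≥ 4. Hence tw(G) = 4 exactly.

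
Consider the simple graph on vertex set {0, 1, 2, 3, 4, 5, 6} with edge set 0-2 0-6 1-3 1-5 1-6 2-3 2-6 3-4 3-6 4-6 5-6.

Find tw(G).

A width-2 tree decomposition is:
Bags: B1 = {1, 3, 6}  B2 = {3, 4, 6}  B3 = {2, 3, 6}  B4 = {0, 2, 6}  B5 = {1, 5, 6}
Tree: B1–B2, B1–B3, B3–B4, B1–B5
Each bag holds 3 vertices, so the decomposition has width 2, which upper-bounds the treewidth. Conversely, {0, 2, 6} is a clique of size 3, and the vertices of any clique must share a bag in every tree decomposition; so some bag has ≥ 3 vertices and tw(G) ≥ 2. Therefore the treewidth is 2.

2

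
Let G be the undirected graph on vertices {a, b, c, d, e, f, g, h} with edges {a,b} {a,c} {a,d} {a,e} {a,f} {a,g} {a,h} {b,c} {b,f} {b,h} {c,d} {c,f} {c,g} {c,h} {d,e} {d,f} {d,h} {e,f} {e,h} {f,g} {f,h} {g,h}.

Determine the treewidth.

4

A width-4 tree decomposition is:
Bags: B1 = {a, c, d, f, h}  B2 = {a, c, f, g, h}  B3 = {a, b, c, f, h}  B4 = {a, d, e, f, h}
Tree: B1–B2, B2–B3, B1–B4
Every bag has size at most 5, so the width is 5 − 1 = 4 and tw(G) ≤ 4. For the lower bound, the 5 vertices {a, d, e, f, h} are pairwise adjacent, and any tree decomposition puts a clique entirely inside one bag — forcing width ≥ 4. The upper and lower bounds meet at 4, so that is the treewidth.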